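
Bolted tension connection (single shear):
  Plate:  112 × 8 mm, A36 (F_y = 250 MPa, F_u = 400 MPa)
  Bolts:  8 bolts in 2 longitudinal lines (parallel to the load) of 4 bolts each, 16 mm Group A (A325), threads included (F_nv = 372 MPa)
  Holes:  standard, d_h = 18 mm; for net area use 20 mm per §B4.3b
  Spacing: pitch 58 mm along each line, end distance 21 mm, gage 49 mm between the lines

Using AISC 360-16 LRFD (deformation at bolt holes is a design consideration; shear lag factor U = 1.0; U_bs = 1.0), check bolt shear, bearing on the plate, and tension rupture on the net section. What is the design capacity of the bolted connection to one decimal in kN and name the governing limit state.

172.8 kN (net-section rupture governs)

Bolt shear: A_b = π(16)²/4 = 201.06 mm². φR_n = 0.75 × 372 × 201.06 × 8 × 1 = 448.8 kN.
Bearing (8 mm plate, F_u = 400 MPa): end bolts L_c = 21 − 18/2 = 12, R_n = min(1.2×12×8×400, 2.4×16×8×400) = 46.08 kN/bolt; interior L_c = 58 − 18 = 40, R_n = 122.88 kN/bolt. φR_n = 0.75 × (2×46.08 + 6×122.88) = 622.1 kN.
Tension rupture (net): A_n = (112 − 2×20)×8 = 576 mm² (U = 1.0, A_e = A_n). φR_n = 0.75 × 400 × 576 = 172.8 kN.
Governing: min(448.8, 622.1, 172.8) = 172.8 kN → net-section rupture.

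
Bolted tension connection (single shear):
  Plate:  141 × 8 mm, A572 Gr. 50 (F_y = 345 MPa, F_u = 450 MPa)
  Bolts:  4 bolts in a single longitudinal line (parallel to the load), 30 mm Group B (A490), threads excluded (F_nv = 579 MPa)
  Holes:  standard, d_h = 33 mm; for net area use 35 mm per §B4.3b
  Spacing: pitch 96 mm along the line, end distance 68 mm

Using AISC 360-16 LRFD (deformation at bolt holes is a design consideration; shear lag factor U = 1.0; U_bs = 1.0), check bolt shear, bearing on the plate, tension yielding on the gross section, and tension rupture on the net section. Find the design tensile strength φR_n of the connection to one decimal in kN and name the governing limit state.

286.2 kN (net-section rupture governs)

Bolt shear: A_b = π(30)²/4 = 706.86 mm². φR_n = 0.75 × 579 × 706.86 × 4 × 1 = 1227.8 kN.
Bearing (8 mm plate, F_u = 450 MPa): end bolts L_c = 68 − 33/2 = 51.5, R_n = min(1.2×51.5×8×450, 2.4×30×8×450) = 222.48 kN/bolt; interior L_c = 96 − 33 = 63, R_n = 259.2 kN/bolt. φR_n = 0.75 × (1×222.48 + 3×259.2) = 750.1 kN.
Tension yield (gross): A_g = 141×8 = 1128 mm². φR_n = 0.90 × 345 × 1128 = 350.2 kN.
Tension rupture (net): A_n = (141 − 1×35)×8 = 848 mm² (U = 1.0, A_e = A_n). φR_n = 0.75 × 450 × 848 = 286.2 kN.
Governing: min(1227.8, 750.1, 350.2, 286.2) = 286.2 kN → net-section rupture.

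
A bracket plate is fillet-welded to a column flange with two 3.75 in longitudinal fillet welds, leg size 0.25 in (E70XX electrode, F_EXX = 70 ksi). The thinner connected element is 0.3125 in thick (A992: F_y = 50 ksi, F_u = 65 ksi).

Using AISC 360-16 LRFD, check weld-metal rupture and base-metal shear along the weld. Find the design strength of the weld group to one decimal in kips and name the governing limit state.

Weld metal: throat = 0.707×0.25 = 0.17675 in, L = 2×3.75 = 7.5 in. φR_n = 0.75 × 0.6 × 70 × 0.17675 × 7.5 = 41.8 kips.
Base metal shear (0.3125 in plate): yield φR_n = 1.0×0.6×50×0.3125×7.5 = 70.3 kips; rupture φR_n = 0.75×0.6×65×0.3125×7.5 = 68.6 kips; take 68.6 kips (rupture).
Governing: min(41.8, 68.6) = 41.8 kips → weld metal.

41.8 kips (weld metal governs)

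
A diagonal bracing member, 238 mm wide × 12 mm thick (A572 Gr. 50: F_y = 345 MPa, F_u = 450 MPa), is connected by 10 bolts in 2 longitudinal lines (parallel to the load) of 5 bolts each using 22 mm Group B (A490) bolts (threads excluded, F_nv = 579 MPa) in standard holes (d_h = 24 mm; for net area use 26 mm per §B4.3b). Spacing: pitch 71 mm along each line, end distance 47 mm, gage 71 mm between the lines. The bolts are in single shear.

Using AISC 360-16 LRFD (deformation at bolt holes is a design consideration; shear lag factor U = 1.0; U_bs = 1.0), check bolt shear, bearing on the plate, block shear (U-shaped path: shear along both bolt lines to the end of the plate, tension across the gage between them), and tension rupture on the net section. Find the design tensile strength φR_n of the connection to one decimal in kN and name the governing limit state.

Bolt shear: A_b = π(22)²/4 = 380.13 mm². φR_n = 0.75 × 579 × 380.13 × 10 × 1 = 1650.7 kN.
Bearing (12 mm plate, F_u = 450 MPa): end bolts L_c = 47 − 24/2 = 35, R_n = min(1.2×35×12×450, 2.4×22×12×450) = 226.8 kN/bolt; interior L_c = 71 − 24 = 47, R_n = 285.12 kN/bolt. φR_n = 0.75 × (2×226.8 + 8×285.12) = 2050.9 kN.
Block shear: shear path 2×[47+4×71] = 2×331 mm, A_gv = 7944, A_nv = 2×(331 − 4.5×26)×12 = 5136 mm²; tension across gage: (71 − 1×26)×12 = 540 mm². R_n = min(0.6×450×5136, 0.6×345×7944) + 1.0×450×540 = min(1386.7, 1644.4) + 243 = 1629.7 kN. φR_n = 0.75 × 1629.7 = 1222.3 kN.
Tension rupture (net): A_n = (238 − 2×26)×12 = 2232 mm² (U = 1.0, A_e = A_n). φR_n = 0.75 × 450 × 2232 = 753.3 kN.
Governing: min(1650.7, 2050.9, 1222.3, 753.3) = 753.3 kN → net-section rupture.

753.3 kN (net-section rupture governs)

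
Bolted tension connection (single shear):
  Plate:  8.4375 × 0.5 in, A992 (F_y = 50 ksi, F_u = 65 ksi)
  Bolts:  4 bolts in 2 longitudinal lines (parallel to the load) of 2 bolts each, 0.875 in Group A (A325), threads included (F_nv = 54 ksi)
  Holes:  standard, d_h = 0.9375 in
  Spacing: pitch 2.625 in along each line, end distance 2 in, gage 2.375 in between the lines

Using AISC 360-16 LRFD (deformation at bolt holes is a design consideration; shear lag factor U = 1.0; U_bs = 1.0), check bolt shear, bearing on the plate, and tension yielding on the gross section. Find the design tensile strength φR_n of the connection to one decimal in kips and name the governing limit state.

97.4 kips (bolt shear governs)

Bolt shear: A_b = π(0.875)²/4 = 0.60132 in². φR_n = 0.75 × 54 × 0.60132 × 4 × 1 = 97.4 kips.
Bearing (0.5 in plate, F_u = 65 ksi): end bolts L_c = 2 − 0.9375/2 = 1.53125, R_n = min(1.2×1.53125×0.5×65, 2.4×0.875×0.5×65) = 59.719 kips/bolt; interior L_c = 2.625 − 0.9375 = 1.6875, R_n = 65.813 kips/bolt. φR_n = 0.75 × (2×59.719 + 2×65.813) = 188.3 kips.
Tension yield (gross): A_g = 8.4375×0.5 = 4.2188 in². φR_n = 0.90 × 50 × 4.2188 = 189.8 kips.
Governing: min(97.4, 188.3, 189.8) = 97.4 kips → bolt shear.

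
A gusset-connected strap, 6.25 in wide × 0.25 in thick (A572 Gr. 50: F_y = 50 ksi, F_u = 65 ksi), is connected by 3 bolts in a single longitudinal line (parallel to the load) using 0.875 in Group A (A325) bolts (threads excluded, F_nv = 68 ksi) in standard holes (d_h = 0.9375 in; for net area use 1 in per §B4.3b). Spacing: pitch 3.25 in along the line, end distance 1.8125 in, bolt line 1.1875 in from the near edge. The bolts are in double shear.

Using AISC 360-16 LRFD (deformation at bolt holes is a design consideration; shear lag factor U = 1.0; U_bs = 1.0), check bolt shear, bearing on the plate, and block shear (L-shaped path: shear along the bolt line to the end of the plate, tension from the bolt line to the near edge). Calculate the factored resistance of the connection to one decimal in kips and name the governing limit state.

50.9 kips (block shear governs)

Bolt shear: A_b = π(0.875)²/4 = 0.60132 in². φR_n = 0.75 × 68 × 0.60132 × 3 × 2 = 184.0 kips.
Bearing (0.25 in plate, F_u = 65 ksi): end bolts L_c = 1.8125 − 0.9375/2 = 1.34375, R_n = min(1.2×1.34375×0.25×65, 2.4×0.875×0.25×65) = 26.203 kips/bolt; interior L_c = 3.25 − 0.9375 = 2.3125, R_n = 34.125 kips/bolt. φR_n = 0.75 × (1×26.203 + 2×34.125) = 70.8 kips.
Block shear: shear path 1×[1.8125+2×3.25] = 1×8.3125 in, A_gv = 2.0781, A_nv = 1×(8.3125 − 2.5×1)×0.25 = 1.4531 in²; tension to near edge: (1.1875 − 0.5×1)×0.25 = 0.17188 in². R_n = min(0.6×65×1.4531, 0.6×50×2.0781) + 1.0×65×0.17188 = min(56.671, 62.343) + 11.172 = 67.843 kips. φR_n = 0.75 × 67.843 = 50.9 kips.
Governing: min(184.0, 70.8, 50.9) = 50.9 kips → block shear.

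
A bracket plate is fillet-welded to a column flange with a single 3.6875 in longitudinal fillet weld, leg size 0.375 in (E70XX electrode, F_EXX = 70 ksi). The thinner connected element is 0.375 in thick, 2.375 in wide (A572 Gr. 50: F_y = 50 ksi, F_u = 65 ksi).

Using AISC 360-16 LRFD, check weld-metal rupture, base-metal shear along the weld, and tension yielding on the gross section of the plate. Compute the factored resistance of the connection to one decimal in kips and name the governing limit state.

Weld metal: throat = 0.707×0.375 = 0.26513 in, L = 3.6875 in. φR_n = 0.75 × 0.6 × 70 × 0.26513 × 3.6875 = 30.8 kips.
Base metal shear (0.375 in plate): yield φR_n = 1.0×0.6×50×0.375×3.6875 = 41.5 kips; rupture φR_n = 0.75×0.6×65×0.375×3.6875 = 40.4 kips; take 40.4 kips (rupture).
Tension yield (gross): A_g = 2.375×0.375 = 0.89063 in². φR_n = 0.90 × 50 × 0.89063 = 40.1 kips.
Governing: min(30.8, 40.4, 40.1) = 30.8 kips → weld metal.

30.8 kips (weld metal governs)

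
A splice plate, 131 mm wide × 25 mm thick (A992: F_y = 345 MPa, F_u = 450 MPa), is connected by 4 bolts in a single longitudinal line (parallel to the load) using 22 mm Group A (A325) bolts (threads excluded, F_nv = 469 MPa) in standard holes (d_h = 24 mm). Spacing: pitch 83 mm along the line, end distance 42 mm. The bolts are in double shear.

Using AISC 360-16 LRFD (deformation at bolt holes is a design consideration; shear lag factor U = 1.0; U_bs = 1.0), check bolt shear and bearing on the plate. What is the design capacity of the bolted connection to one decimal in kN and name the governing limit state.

1069.7 kN (bolt shear governs)

Bolt shear: A_b = π(22)²/4 = 380.13 mm². φR_n = 0.75 × 469 × 380.13 × 4 × 2 = 1069.7 kN.
Bearing (25 mm plate, F_u = 450 MPa): end bolts L_c = 42 − 24/2 = 30, R_n = min(1.2×30×25×450, 2.4×22×25×450) = 405 kN/bolt; interior L_c = 83 − 24 = 59, R_n = 594 kN/bolt. φR_n = 0.75 × (1×405 + 3×594) = 1640.3 kN.
Governing: min(1069.7, 1640.3) = 1069.7 kN → bolt shear.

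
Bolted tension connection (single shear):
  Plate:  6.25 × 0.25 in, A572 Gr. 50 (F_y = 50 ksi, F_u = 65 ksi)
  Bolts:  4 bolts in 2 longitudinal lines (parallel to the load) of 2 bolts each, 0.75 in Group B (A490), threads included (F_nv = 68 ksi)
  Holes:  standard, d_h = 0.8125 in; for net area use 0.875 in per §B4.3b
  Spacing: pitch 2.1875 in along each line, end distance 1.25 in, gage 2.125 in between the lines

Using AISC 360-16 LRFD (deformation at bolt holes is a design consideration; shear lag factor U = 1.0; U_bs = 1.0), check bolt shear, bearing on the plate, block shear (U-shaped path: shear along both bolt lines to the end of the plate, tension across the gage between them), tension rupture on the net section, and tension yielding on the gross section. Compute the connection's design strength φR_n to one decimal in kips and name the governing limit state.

46.3 kips (block shear governs)

Bolt shear: A_b = π(0.75)²/4 = 0.44179 in². φR_n = 0.75 × 68 × 0.44179 × 4 × 1 = 90.1 kips.
Bearing (0.25 in plate, F_u = 65 ksi): end bolts L_c = 1.25 − 0.8125/2 = 0.84375, R_n = min(1.2×0.84375×0.25×65, 2.4×0.75×0.25×65) = 16.453 kips/bolt; interior L_c = 2.1875 − 0.8125 = 1.375, R_n = 26.813 kips/bolt. φR_n = 0.75 × (2×16.453 + 2×26.813) = 64.9 kips.
Block shear: shear path 2×[1.25+1×2.1875] = 2×3.4375 in, A_gv = 1.7188, A_nv = 2×(3.4375 − 1.5×0.875)×0.25 = 1.0625 in²; tension across gage: (2.125 − 1×0.875)×0.25 = 0.3125 in². R_n = min(0.6×65×1.0625, 0.6×50×1.7188) + 1.0×65×0.3125 = min(41.438, 51.564) + 20.313 = 61.751 kips. φR_n = 0.75 × 61.751 = 46.3 kips.
Tension rupture (net): A_n = (6.25 − 2×0.875)×0.25 = 1.125 in² (U = 1.0, A_e = A_n). φR_n = 0.75 × 65 × 1.125 = 54.8 kips.
Tension yield (gross): A_g = 6.25×0.25 = 1.5625 in². φR_n = 0.90 × 50 × 1.5625 = 70.3 kips.
Governing: min(90.1, 64.9, 46.3, 54.8, 70.3) = 46.3 kips → block shear.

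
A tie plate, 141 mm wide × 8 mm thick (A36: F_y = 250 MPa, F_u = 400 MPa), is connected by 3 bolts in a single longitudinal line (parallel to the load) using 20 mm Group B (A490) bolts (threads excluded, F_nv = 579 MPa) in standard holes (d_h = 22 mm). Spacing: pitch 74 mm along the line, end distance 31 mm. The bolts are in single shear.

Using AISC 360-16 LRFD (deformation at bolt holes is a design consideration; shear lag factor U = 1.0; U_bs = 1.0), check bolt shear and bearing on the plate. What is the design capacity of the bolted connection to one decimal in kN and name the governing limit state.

Bolt shear: A_b = π(20)²/4 = 314.16 mm². φR_n = 0.75 × 579 × 314.16 × 3 × 1 = 409.3 kN.
Bearing (8 mm plate, F_u = 400 MPa): end bolts L_c = 31 − 22/2 = 20, R_n = min(1.2×20×8×400, 2.4×20×8×400) = 76.8 kN/bolt; interior L_c = 74 − 22 = 52, R_n = 153.6 kN/bolt. φR_n = 0.75 × (1×76.8 + 2×153.6) = 288.0 kN.
Governing: min(409.3, 288.0) = 288.0 kN → bearing.

288.0 kN (bearing governs)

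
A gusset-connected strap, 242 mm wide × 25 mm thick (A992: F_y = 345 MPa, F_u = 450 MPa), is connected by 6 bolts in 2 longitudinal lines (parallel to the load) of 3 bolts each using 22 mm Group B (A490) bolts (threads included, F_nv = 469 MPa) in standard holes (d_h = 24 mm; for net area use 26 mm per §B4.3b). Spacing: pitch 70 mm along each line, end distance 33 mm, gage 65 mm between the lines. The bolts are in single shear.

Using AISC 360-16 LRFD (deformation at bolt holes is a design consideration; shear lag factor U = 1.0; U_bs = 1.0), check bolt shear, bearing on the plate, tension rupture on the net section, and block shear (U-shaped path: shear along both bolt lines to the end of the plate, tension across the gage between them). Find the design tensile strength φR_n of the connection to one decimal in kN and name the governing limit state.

802.3 kN (bolt shear governs)

Bolt shear: A_b = π(22)²/4 = 380.13 mm². φR_n = 0.75 × 469 × 380.13 × 6 × 1 = 802.3 kN.
Bearing (25 mm plate, F_u = 450 MPa): end bolts L_c = 33 − 24/2 = 21, R_n = min(1.2×21×25×450, 2.4×22×25×450) = 283.5 kN/bolt; interior L_c = 70 − 24 = 46, R_n = 594 kN/bolt. φR_n = 0.75 × (2×283.5 + 4×594) = 2207.3 kN.
Tension rupture (net): A_n = (242 − 2×26)×25 = 4750 mm² (U = 1.0, A_e = A_n). φR_n = 0.75 × 450 × 4750 = 1603.1 kN.
Block shear: shear path 2×[33+2×70] = 2×173 mm, A_gv = 8650, A_nv = 2×(173 − 2.5×26)×25 = 5400 mm²; tension across gage: (65 − 1×26)×25 = 975 mm². R_n = min(0.6×450×5400, 0.6×345×8650) + 1.0×450×975 = min(1458, 1790.6) + 438.75 = 1896.8 kN. φR_n = 0.75 × 1896.8 = 1422.6 kN.
Governing: min(802.3, 2207.3, 1603.1, 1422.6) = 802.3 kN → bolt shear.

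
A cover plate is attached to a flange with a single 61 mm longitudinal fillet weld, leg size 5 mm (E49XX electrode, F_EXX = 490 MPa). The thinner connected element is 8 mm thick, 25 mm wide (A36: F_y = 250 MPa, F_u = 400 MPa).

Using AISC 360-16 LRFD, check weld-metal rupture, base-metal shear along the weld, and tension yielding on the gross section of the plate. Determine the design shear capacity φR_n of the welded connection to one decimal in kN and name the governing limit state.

45.0 kN (gross-section yield governs)

Weld metal: throat = 0.707×5 = 3.535 mm, L = 61 mm. φR_n = 0.75 × 0.6 × 490 × 3.535 × 61 = 47.5 kN.
Base metal shear (8 mm plate): yield φR_n = 1.0×0.6×250×8×61 = 73.2 kN; rupture φR_n = 0.75×0.6×400×8×61 = 87.8 kN; take 73.2 kN (yield).
Tension yield (gross): A_g = 25×8 = 200 mm². φR_n = 0.90 × 250 × 200 = 45.0 kN.
Governing: min(47.5, 73.2, 45.0) = 45.0 kN → gross-section yield.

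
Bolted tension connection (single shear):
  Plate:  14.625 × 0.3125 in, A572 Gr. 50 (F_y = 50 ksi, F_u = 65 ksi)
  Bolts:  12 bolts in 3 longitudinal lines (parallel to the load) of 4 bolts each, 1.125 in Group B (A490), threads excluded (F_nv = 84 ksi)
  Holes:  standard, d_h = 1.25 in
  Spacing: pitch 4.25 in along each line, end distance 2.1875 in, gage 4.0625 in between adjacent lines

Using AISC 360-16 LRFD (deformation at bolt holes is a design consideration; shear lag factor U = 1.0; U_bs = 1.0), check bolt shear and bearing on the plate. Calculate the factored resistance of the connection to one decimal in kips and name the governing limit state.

455.9 kips (bearing governs)

Bolt shear: A_b = π(1.125)²/4 = 0.99402 in². φR_n = 0.75 × 84 × 0.99402 × 12 × 1 = 751.5 kips.
Bearing (0.3125 in plate, F_u = 65 ksi): end bolts L_c = 2.1875 − 1.25/2 = 1.5625, R_n = min(1.2×1.5625×0.3125×65, 2.4×1.125×0.3125×65) = 38.086 kips/bolt; interior L_c = 4.25 − 1.25 = 3, R_n = 54.844 kips/bolt. φR_n = 0.75 × (3×38.086 + 9×54.844) = 455.9 kips.
Governing: min(751.5, 455.9) = 455.9 kips → bearing.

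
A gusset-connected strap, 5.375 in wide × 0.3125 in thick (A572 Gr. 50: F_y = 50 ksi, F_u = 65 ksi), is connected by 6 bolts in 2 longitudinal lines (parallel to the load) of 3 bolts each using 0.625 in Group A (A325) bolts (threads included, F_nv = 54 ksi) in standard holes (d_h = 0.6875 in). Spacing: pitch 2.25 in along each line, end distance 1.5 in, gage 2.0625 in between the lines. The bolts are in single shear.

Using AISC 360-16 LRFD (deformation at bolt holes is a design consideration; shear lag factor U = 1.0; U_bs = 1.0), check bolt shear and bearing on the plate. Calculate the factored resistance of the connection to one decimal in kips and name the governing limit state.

Bolt shear: A_b = π(0.625)²/4 = 0.3068 in². φR_n = 0.75 × 54 × 0.3068 × 6 × 1 = 74.6 kips.
Bearing (0.3125 in plate, F_u = 65 ksi): end bolts L_c = 1.5 − 0.6875/2 = 1.15625, R_n = min(1.2×1.15625×0.3125×65, 2.4×0.625×0.3125×65) = 28.184 kips/bolt; interior L_c = 2.25 − 0.6875 = 1.5625, R_n = 30.469 kips/bolt. φR_n = 0.75 × (2×28.184 + 4×30.469) = 133.7 kips.
Governing: min(74.6, 133.7) = 74.6 kips → bolt shear.

74.6 kips (bolt shear governs)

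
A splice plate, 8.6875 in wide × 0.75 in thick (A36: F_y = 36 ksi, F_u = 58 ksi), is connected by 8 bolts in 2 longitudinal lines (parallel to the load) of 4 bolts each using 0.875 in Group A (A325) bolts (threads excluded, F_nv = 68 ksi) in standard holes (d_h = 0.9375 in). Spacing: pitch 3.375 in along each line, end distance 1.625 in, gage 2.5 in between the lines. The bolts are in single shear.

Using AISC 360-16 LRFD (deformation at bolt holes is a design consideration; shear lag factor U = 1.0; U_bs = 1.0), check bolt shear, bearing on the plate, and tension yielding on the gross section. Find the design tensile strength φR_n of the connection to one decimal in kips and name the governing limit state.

Bolt shear: A_b = π(0.875)²/4 = 0.60132 in². φR_n = 0.75 × 68 × 0.60132 × 8 × 1 = 245.3 kips.
Bearing (0.75 in plate, F_u = 58 ksi): end bolts L_c = 1.625 − 0.9375/2 = 1.15625, R_n = min(1.2×1.15625×0.75×58, 2.4×0.875×0.75×58) = 60.356 kips/bolt; interior L_c = 3.375 − 0.9375 = 2.4375, R_n = 91.35 kips/bolt. φR_n = 0.75 × (2×60.356 + 6×91.35) = 501.6 kips.
Tension yield (gross): A_g = 8.6875×0.75 = 6.5156 in². φR_n = 0.90 × 36 × 6.5156 = 211.1 kips.
Governing: min(245.3, 501.6, 211.1) = 211.1 kips → gross-section yield.

211.1 kips (gross-section yield governs)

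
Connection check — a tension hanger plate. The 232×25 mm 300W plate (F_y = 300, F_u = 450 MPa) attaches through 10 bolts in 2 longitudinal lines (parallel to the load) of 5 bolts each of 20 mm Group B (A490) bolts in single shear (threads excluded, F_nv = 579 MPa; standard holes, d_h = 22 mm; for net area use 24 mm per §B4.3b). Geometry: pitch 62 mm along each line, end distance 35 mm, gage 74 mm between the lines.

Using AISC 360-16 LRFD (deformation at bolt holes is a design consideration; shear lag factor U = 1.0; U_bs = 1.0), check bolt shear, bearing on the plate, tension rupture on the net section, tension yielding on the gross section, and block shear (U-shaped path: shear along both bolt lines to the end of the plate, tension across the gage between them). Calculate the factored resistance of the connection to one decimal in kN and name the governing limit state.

1364.2 kN (bolt shear governs)

Bolt shear: A_b = π(20)²/4 = 314.16 mm². φR_n = 0.75 × 579 × 314.16 × 10 × 1 = 1364.2 kN.
Bearing (25 mm plate, F_u = 450 MPa): end bolts L_c = 35 − 22/2 = 24, R_n = min(1.2×24×25×450, 2.4×20×25×450) = 324 kN/bolt; interior L_c = 62 − 22 = 40, R_n = 540 kN/bolt. φR_n = 0.75 × (2×324 + 8×540) = 3726.0 kN.
Tension rupture (net): A_n = (232 − 2×24)×25 = 4600 mm² (U = 1.0, A_e = A_n). φR_n = 0.75 × 450 × 4600 = 1552.5 kN.
Tension yield (gross): A_g = 232×25 = 5800 mm². φR_n = 0.90 × 300 × 5800 = 1566.0 kN.
Block shear: shear path 2×[35+4×62] = 2×283 mm, A_gv = 14150, A_nv = 2×(283 − 4.5×24)×25 = 8750 mm²; tension across gage: (74 − 1×24)×25 = 1250 mm². R_n = min(0.6×450×8750, 0.6×300×14150) + 1.0×450×1250 = min(2362.5, 2547) + 562.5 = 2925 kN. φR_n = 0.75 × 2925 = 2193.8 kN.
Governing: min(1364.2, 3726.0, 1552.5, 1566.0, 2193.8) = 1364.2 kN → bolt shear.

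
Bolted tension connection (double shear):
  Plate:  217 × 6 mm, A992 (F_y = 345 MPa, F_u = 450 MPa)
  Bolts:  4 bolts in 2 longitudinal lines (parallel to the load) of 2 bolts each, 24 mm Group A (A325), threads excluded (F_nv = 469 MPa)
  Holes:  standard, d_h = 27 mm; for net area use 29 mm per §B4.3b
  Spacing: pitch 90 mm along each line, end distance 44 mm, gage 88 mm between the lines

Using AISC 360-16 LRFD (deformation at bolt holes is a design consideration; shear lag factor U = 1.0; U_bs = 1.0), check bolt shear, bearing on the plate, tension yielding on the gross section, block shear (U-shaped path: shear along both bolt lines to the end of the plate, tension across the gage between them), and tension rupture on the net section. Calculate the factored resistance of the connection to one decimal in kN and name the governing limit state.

322.0 kN (net-section rupture governs)

Bolt shear: A_b = π(24)²/4 = 452.39 mm². φR_n = 0.75 × 469 × 452.39 × 4 × 2 = 1273.0 kN.
Bearing (6 mm plate, F_u = 450 MPa): end bolts L_c = 44 − 27/2 = 30.5, R_n = min(1.2×30.5×6×450, 2.4×24×6×450) = 98.82 kN/bolt; interior L_c = 90 − 27 = 63, R_n = 155.52 kN/bolt. φR_n = 0.75 × (2×98.82 + 2×155.52) = 381.5 kN.
Tension yield (gross): A_g = 217×6 = 1302 mm². φR_n = 0.90 × 345 × 1302 = 404.3 kN.
Block shear: shear path 2×[44+1×90] = 2×134 mm, A_gv = 1608, A_nv = 2×(134 − 1.5×29)×6 = 1086 mm²; tension across gage: (88 − 1×29)×6 = 354 mm². R_n = min(0.6×450×1086, 0.6×345×1608) + 1.0×450×354 = min(293.22, 332.86) + 159.3 = 452.52 kN. φR_n = 0.75 × 452.52 = 339.4 kN.
Tension rupture (net): A_n = (217 − 2×29)×6 = 954 mm² (U = 1.0, A_e = A_n). φR_n = 0.75 × 450 × 954 = 322.0 kN.
Governing: min(1273.0, 381.5, 404.3, 339.4, 322.0) = 322.0 kN → net-section rupture.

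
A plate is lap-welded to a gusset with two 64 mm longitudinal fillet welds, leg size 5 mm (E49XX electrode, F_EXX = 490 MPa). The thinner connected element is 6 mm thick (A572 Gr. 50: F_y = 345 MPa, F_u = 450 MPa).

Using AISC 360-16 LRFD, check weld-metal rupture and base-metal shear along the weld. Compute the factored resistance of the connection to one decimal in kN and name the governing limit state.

Weld metal: throat = 0.707×5 = 3.535 mm, L = 2×64 = 128 mm. φR_n = 0.75 × 0.6 × 490 × 3.535 × 128 = 99.8 kN.
Base metal shear (6 mm plate): yield φR_n = 1.0×0.6×345×6×128 = 159.0 kN; rupture φR_n = 0.75×0.6×450×6×128 = 155.5 kN; take 155.5 kN (rupture).
Governing: min(99.8, 155.5) = 99.8 kN → weld metal.

99.8 kN (weld metal governs)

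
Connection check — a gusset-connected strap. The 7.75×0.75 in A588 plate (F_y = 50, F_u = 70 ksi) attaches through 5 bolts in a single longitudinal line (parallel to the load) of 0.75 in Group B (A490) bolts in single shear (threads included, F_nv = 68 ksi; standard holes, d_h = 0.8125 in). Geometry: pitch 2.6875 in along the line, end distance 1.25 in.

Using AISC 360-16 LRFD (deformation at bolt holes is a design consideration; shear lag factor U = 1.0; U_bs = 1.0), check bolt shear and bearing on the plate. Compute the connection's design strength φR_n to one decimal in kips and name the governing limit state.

112.7 kips (bolt shear governs)

Bolt shear: A_b = π(0.75)²/4 = 0.44179 in². φR_n = 0.75 × 68 × 0.44179 × 5 × 1 = 112.7 kips.
Bearing (0.75 in plate, F_u = 70 ksi): end bolts L_c = 1.25 − 0.8125/2 = 0.84375, R_n = min(1.2×0.84375×0.75×70, 2.4×0.75×0.75×70) = 53.156 kips/bolt; interior L_c = 2.6875 − 0.8125 = 1.875, R_n = 94.5 kips/bolt. φR_n = 0.75 × (1×53.156 + 4×94.5) = 323.4 kips.
Governing: min(112.7, 323.4) = 112.7 kips → bolt shear.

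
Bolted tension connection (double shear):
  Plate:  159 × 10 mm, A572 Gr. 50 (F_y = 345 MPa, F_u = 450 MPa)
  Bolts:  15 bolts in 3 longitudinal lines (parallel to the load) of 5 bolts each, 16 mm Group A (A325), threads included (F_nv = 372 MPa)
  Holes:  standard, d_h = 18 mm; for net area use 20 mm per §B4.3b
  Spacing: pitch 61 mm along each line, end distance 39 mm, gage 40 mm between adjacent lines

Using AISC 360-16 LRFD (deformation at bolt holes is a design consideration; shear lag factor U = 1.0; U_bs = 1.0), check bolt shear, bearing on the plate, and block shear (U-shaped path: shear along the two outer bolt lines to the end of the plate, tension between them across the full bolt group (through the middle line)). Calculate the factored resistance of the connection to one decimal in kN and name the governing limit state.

Bolt shear: A_b = π(16)²/4 = 201.06 mm². φR_n = 0.75 × 372 × 201.06 × 15 × 2 = 1682.9 kN.
Bearing (10 mm plate, F_u = 450 MPa): end bolts L_c = 39 − 18/2 = 30, R_n = min(1.2×30×10×450, 2.4×16×10×450) = 162 kN/bolt; interior L_c = 61 − 18 = 43, R_n = 172.8 kN/bolt. φR_n = 0.75 × (3×162 + 12×172.8) = 1919.7 kN.
Block shear: shear path 2×[39+4×61] = 2×283 mm, A_gv = 5660, A_nv = 2×(283 − 4.5×20)×10 = 3860 mm²; tension across gage: (80 − 2×20)×10 = 400 mm². R_n = min(0.6×450×3860, 0.6×345×5660) + 1.0×450×400 = min(1042.2, 1171.6) + 180 = 1222.2 kN. φR_n = 0.75 × 1222.2 = 916.7 kN.
Governing: min(1682.9, 1919.7, 916.7) = 916.7 kN → block shear.

916.7 kN (block shear governs)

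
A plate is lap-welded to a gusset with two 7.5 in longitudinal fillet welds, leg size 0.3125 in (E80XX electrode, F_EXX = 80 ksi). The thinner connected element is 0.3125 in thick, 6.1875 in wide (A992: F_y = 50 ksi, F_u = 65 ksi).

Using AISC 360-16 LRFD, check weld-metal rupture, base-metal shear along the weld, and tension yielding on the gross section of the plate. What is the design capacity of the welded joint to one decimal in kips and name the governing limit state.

Weld metal: throat = 0.707×0.3125 = 0.22094 in, L = 2×7.5 = 15 in. φR_n = 0.75 × 0.6 × 80 × 0.22094 × 15 = 119.3 kips.
Base metal shear (0.3125 in plate): yield φR_n = 1.0×0.6×50×0.3125×15 = 140.6 kips; rupture φR_n = 0.75×0.6×65×0.3125×15 = 137.1 kips; take 137.1 kips (rupture).
Tension yield (gross): A_g = 6.1875×0.3125 = 1.9336 in². φR_n = 0.90 × 50 × 1.9336 = 87.0 kips.
Governing: min(119.3, 137.1, 87.0) = 87.0 kips → gross-section yield.

87.0 kips (gross-section yield governs)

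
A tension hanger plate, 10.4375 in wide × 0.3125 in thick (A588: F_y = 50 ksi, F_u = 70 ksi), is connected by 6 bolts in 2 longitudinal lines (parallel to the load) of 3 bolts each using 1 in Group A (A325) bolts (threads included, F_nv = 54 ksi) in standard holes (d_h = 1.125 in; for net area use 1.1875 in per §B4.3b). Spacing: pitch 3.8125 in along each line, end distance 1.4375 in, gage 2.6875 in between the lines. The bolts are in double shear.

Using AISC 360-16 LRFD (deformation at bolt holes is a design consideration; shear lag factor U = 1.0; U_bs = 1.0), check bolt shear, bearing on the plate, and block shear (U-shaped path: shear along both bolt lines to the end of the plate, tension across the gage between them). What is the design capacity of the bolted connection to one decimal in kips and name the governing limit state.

Bolt shear: A_b = π(1)²/4 = 0.7854 in². φR_n = 0.75 × 54 × 0.7854 × 6 × 2 = 381.7 kips.
Bearing (0.3125 in plate, F_u = 70 ksi): end bolts L_c = 1.4375 − 1.125/2 = 0.875, R_n = min(1.2×0.875×0.3125×70, 2.4×1×0.3125×70) = 22.969 kips/bolt; interior L_c = 3.8125 − 1.125 = 2.6875, R_n = 52.5 kips/bolt. φR_n = 0.75 × (2×22.969 + 4×52.5) = 192.0 kips.
Block shear: shear path 2×[1.4375+2×3.8125] = 2×9.0625 in, A_gv = 5.6641, A_nv = 2×(9.0625 − 2.5×1.1875)×0.3125 = 3.8086 in²; tension across gage: (2.6875 − 1×1.1875)×0.3125 = 0.46875 in². R_n = min(0.6×70×3.8086, 0.6×50×5.6641) + 1.0×70×0.46875 = min(159.96, 169.92) + 32.813 = 192.77 kips. φR_n = 0.75 × 192.77 = 144.6 kips.
Governing: min(381.7, 192.0, 144.6) = 144.6 kips → block shear.

144.6 kips (block shear governs)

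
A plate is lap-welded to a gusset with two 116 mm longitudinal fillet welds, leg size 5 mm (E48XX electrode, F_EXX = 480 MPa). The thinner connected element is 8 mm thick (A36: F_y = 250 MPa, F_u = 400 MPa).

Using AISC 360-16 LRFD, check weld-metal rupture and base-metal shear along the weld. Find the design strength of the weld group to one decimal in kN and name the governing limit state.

Weld metal: throat = 0.707×5 = 3.535 mm, L = 2×116 = 232 mm. φR_n = 0.75 × 0.6 × 480 × 3.535 × 232 = 177.1 kN.
Base metal shear (8 mm plate): yield φR_n = 1.0×0.6×250×8×232 = 278.4 kN; rupture φR_n = 0.75×0.6×400×8×232 = 334.1 kN; take 278.4 kN (yield).
Governing: min(177.1, 278.4) = 177.1 kN → weld metal.

177.1 kN (weld metal governs)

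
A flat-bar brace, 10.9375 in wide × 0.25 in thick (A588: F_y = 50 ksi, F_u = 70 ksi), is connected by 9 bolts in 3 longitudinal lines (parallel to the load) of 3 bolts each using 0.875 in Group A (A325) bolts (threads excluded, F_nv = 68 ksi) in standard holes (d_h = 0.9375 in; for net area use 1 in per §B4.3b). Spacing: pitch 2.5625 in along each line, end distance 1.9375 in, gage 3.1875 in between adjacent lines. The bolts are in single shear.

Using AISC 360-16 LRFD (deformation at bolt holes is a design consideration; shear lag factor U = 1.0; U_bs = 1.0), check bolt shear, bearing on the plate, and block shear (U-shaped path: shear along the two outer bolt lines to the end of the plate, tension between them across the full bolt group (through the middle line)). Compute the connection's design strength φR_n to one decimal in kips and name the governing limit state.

129.3 kips (block shear governs)

Bolt shear: A_b = π(0.875)²/4 = 0.60132 in². φR_n = 0.75 × 68 × 0.60132 × 9 × 1 = 276.0 kips.
Bearing (0.25 in plate, F_u = 70 ksi): end bolts L_c = 1.9375 − 0.9375/2 = 1.46875, R_n = min(1.2×1.46875×0.25×70, 2.4×0.875×0.25×70) = 30.844 kips/bolt; interior L_c = 2.5625 − 0.9375 = 1.625, R_n = 34.125 kips/bolt. φR_n = 0.75 × (3×30.844 + 6×34.125) = 223.0 kips.
Block shear: shear path 2×[1.9375+2×2.5625] = 2×7.0625 in, A_gv = 3.5313, A_nv = 2×(7.0625 − 2.5×1)×0.25 = 2.2813 in²; tension across gage: (6.375 − 2×1)×0.25 = 1.0938 in². R_n = min(0.6×70×2.2813, 0.6×50×3.5313) + 1.0×70×1.0938 = min(95.815, 105.94) + 76.566 = 172.38 kips. φR_n = 0.75 × 172.38 = 129.3 kips.
Governing: min(276.0, 223.0, 129.3) = 129.3 kips → block shear.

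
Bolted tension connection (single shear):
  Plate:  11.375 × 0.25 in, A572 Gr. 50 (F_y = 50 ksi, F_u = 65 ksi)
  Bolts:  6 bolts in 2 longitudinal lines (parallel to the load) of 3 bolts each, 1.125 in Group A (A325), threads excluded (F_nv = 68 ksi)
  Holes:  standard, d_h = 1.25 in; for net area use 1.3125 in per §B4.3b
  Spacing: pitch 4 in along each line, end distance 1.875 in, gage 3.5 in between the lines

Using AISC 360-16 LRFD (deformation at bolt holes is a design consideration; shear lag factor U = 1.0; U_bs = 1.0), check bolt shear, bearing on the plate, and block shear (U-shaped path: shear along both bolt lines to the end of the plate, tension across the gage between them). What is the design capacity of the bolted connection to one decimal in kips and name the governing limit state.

Bolt shear: A_b = π(1.125)²/4 = 0.99402 in². φR_n = 0.75 × 68 × 0.99402 × 6 × 1 = 304.2 kips.
Bearing (0.25 in plate, F_u = 65 ksi): end bolts L_c = 1.875 − 1.25/2 = 1.25, R_n = min(1.2×1.25×0.25×65, 2.4×1.125×0.25×65) = 24.375 kips/bolt; interior L_c = 4 − 1.25 = 2.75, R_n = 43.875 kips/bolt. φR_n = 0.75 × (2×24.375 + 4×43.875) = 168.2 kips.
Block shear: shear path 2×[1.875+2×4] = 2×9.875 in, A_gv = 4.9375, A_nv = 2×(9.875 − 2.5×1.3125)×0.25 = 3.2969 in²; tension across gage: (3.5 − 1×1.3125)×0.25 = 0.54688 in². R_n = min(0.6×65×3.2969, 0.6×50×4.9375) + 1.0×65×0.54688 = min(128.58, 148.13) + 35.547 = 164.13 kips. φR_n = 0.75 × 164.13 = 123.1 kips.
Governing: min(304.2, 168.2, 123.1) = 123.1 kips → block shear.

123.1 kips (block shear governs)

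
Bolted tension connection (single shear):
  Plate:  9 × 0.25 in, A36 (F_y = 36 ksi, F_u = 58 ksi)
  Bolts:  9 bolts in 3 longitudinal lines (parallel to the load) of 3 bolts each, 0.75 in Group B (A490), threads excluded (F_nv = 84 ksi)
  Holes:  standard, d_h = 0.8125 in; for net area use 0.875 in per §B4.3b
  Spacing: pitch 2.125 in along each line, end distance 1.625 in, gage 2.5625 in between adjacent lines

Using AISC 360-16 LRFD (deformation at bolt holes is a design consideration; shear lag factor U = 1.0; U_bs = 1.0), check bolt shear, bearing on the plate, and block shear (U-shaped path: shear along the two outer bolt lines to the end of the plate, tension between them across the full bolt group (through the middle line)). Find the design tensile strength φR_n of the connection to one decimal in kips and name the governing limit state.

Bolt shear: A_b = π(0.75)²/4 = 0.44179 in². φR_n = 0.75 × 84 × 0.44179 × 9 × 1 = 250.5 kips.
Bearing (0.25 in plate, F_u = 58 ksi): end bolts L_c = 1.625 − 0.8125/2 = 1.21875, R_n = min(1.2×1.21875×0.25×58, 2.4×0.75×0.25×58) = 21.206 kips/bolt; interior L_c = 2.125 − 0.8125 = 1.3125, R_n = 22.838 kips/bolt. φR_n = 0.75 × (3×21.206 + 6×22.838) = 150.5 kips.
Block shear: shear path 2×[1.625+2×2.125] = 2×5.875 in, A_gv = 2.9375, A_nv = 2×(5.875 − 2.5×0.875)×0.25 = 1.8438 in²; tension across gage: (5.125 − 2×0.875)×0.25 = 0.84375 in². R_n = min(0.6×58×1.8438, 0.6×36×2.9375) + 1.0×58×0.84375 = min(64.164, 63.45) + 48.938 = 112.39 kips. φR_n = 0.75 × 112.39 = 84.3 kips.
Governing: min(250.5, 150.5, 84.3) = 84.3 kips → block shear.

84.3 kips (block shear governs)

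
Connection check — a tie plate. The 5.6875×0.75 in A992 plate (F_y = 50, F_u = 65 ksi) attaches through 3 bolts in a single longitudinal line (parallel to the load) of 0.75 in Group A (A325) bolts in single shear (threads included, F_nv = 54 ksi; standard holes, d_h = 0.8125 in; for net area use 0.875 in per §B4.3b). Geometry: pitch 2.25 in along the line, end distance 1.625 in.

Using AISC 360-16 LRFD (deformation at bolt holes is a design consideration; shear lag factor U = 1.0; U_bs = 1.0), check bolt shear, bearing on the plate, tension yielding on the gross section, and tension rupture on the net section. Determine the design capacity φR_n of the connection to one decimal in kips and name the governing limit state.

53.7 kips (bolt shear governs)

Bolt shear: A_b = π(0.75)²/4 = 0.44179 in². φR_n = 0.75 × 54 × 0.44179 × 3 × 1 = 53.7 kips.
Bearing (0.75 in plate, F_u = 65 ksi): end bolts L_c = 1.625 − 0.8125/2 = 1.21875, R_n = min(1.2×1.21875×0.75×65, 2.4×0.75×0.75×65) = 71.297 kips/bolt; interior L_c = 2.25 − 0.8125 = 1.4375, R_n = 84.094 kips/bolt. φR_n = 0.75 × (1×71.297 + 2×84.094) = 179.6 kips.
Tension yield (gross): A_g = 5.6875×0.75 = 4.2656 in². φR_n = 0.90 × 50 × 4.2656 = 192.0 kips.
Tension rupture (net): A_n = (5.6875 − 1×0.875)×0.75 = 3.6094 in² (U = 1.0, A_e = A_n). φR_n = 0.75 × 65 × 3.6094 = 176.0 kips.
Governing: min(53.7, 179.6, 192.0, 176.0) = 53.7 kips → bolt shear.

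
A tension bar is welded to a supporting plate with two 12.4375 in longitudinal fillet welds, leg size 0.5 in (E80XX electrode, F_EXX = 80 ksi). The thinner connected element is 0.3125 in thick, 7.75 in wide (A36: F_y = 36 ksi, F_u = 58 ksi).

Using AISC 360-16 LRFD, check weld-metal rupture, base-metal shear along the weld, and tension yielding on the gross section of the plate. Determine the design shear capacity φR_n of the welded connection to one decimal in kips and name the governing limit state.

78.5 kips (gross-section yield governs)

Weld metal: throat = 0.707×0.5 = 0.3535 in, L = 2×12.4375 = 24.875 in. φR_n = 0.75 × 0.6 × 80 × 0.3535 × 24.875 = 316.6 kips.
Base metal shear (0.3125 in plate): yield φR_n = 1.0×0.6×36×0.3125×24.875 = 167.9 kips; rupture φR_n = 0.75×0.6×58×0.3125×24.875 = 202.9 kips; take 167.9 kips (yield).
Tension yield (gross): A_g = 7.75×0.3125 = 2.4219 in². φR_n = 0.90 × 36 × 2.4219 = 78.5 kips.
Governing: min(316.6, 167.9, 78.5) = 78.5 kips → gross-section yield.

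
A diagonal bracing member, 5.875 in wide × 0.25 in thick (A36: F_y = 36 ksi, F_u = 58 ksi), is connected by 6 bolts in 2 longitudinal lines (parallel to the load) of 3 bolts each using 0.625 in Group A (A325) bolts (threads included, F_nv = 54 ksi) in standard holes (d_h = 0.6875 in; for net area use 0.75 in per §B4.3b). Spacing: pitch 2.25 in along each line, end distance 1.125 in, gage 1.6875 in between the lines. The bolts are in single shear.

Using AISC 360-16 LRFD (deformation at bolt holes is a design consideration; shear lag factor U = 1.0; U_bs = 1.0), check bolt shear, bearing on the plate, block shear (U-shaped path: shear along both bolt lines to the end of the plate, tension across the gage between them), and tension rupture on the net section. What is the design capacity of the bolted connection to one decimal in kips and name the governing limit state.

47.6 kips (net-section rupture governs)

Bolt shear: A_b = π(0.625)²/4 = 0.3068 in². φR_n = 0.75 × 54 × 0.3068 × 6 × 1 = 74.6 kips.
Bearing (0.25 in plate, F_u = 58 ksi): end bolts L_c = 1.125 − 0.6875/2 = 0.78125, R_n = min(1.2×0.78125×0.25×58, 2.4×0.625×0.25×58) = 13.594 kips/bolt; interior L_c = 2.25 − 0.6875 = 1.5625, R_n = 21.75 kips/bolt. φR_n = 0.75 × (2×13.594 + 4×21.75) = 85.6 kips.
Block shear: shear path 2×[1.125+2×2.25] = 2×5.625 in, A_gv = 2.8125, A_nv = 2×(5.625 − 2.5×0.75)×0.25 = 1.875 in²; tension across gage: (1.6875 − 1×0.75)×0.25 = 0.23438 in². R_n = min(0.6×58×1.875, 0.6×36×2.8125) + 1.0×58×0.23438 = min(65.25, 60.75) + 13.594 = 74.344 kips. φR_n = 0.75 × 74.344 = 55.8 kips.
Tension rupture (net): A_n = (5.875 − 2×0.75)×0.25 = 1.0938 in² (U = 1.0, A_e = A_n). φR_n = 0.75 × 58 × 1.0938 = 47.6 kips.
Governing: min(74.6, 85.6, 55.8, 47.6) = 47.6 kips → net-section rupture.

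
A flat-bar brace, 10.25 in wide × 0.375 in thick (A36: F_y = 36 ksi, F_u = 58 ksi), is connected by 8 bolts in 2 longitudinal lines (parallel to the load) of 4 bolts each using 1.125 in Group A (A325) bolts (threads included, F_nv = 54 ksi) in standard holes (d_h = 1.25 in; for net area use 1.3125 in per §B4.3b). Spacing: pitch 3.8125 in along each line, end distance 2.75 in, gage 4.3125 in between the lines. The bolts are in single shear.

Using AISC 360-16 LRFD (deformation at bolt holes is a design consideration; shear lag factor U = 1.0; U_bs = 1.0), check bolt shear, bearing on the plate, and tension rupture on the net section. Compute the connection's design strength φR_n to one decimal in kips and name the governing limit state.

Bolt shear: A_b = π(1.125)²/4 = 0.99402 in². φR_n = 0.75 × 54 × 0.99402 × 8 × 1 = 322.1 kips.
Bearing (0.375 in plate, F_u = 58 ksi): end bolts L_c = 2.75 − 1.25/2 = 2.125, R_n = min(1.2×2.125×0.375×58, 2.4×1.125×0.375×58) = 55.463 kips/bolt; interior L_c = 3.8125 − 1.25 = 2.5625, R_n = 58.725 kips/bolt. φR_n = 0.75 × (2×55.463 + 6×58.725) = 347.5 kips.
Tension rupture (net): A_n = (10.25 − 2×1.3125)×0.375 = 2.8594 in² (U = 1.0, A_e = A_n). φR_n = 0.75 × 58 × 2.8594 = 124.4 kips.
Governing: min(322.1, 347.5, 124.4) = 124.4 kips → net-section rupture.

124.4 kips (net-section rupture governs)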